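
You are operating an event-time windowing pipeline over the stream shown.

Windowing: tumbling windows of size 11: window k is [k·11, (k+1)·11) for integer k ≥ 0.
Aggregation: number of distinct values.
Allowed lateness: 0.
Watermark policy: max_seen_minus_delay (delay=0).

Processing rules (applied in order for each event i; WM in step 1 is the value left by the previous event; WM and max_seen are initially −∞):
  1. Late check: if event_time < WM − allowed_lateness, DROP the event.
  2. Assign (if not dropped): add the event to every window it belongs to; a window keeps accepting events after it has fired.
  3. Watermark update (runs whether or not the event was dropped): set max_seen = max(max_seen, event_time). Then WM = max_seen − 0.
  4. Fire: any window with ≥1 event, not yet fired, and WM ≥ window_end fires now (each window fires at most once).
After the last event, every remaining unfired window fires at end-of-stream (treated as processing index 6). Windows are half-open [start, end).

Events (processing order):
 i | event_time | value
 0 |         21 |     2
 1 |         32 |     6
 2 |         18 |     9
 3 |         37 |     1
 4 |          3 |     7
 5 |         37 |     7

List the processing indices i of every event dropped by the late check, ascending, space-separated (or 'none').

2 4

i=0 t=21 v=2: → [11,22); WM=21
i=1 t=32 v=6: → [22,33); WM=32; [11,22) fires=1
i=2 t=18 v=9: DROP (t<32-0); WM=32
i=3 t=37 v=1: → [33,44); WM=37; [22,33) fires=1
i=4 t=3 v=7: DROP (t<37-0); WM=37
i=5 t=37 v=7: → [33,44); WM=37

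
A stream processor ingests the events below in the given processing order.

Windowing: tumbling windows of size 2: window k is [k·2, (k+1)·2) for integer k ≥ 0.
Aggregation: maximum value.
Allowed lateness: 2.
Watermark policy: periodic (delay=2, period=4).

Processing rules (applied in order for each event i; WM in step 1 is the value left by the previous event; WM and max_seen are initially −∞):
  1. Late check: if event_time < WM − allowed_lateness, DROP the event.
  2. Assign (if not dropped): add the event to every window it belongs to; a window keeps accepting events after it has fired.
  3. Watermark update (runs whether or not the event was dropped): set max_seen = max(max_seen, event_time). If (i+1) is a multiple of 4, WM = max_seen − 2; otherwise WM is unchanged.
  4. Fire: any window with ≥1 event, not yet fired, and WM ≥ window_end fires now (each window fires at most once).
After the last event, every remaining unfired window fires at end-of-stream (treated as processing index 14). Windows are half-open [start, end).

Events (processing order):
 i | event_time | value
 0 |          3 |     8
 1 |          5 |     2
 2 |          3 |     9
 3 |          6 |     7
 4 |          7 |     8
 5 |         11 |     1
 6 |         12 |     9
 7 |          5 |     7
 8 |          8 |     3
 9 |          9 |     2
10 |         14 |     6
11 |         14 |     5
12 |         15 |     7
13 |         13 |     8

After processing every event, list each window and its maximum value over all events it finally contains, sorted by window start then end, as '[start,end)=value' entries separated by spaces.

i=0 t=3 v=8: → [2,4); WM=−∞
i=1 t=5 v=2: → [4,6); WM=−∞
i=2 t=3 v=9: → [2,4); WM=−∞
i=3 t=6 v=7: → [6,8); WM=4; [2,4) fires=9
i=4 t=7 v=8: → [6,8); WM=4
i=5 t=11 v=1: → [10,12); WM=4
i=6 t=12 v=9: → [12,14); WM=4
i=7 t=5 v=7: → [4,6); WM=10; [4,6) fires=7 [6,8) fires=8
i=8 t=8 v=3: → [8,10); WM=10; [8,10) fires=3
i=9 t=9 v=2: → [8,10); WM=10
i=10 t=14 v=6: → [14,16); WM=10
i=11 t=14 v=5: → [14,16); WM=12; [10,12) fires=1
i=12 t=15 v=7: → [14,16); WM=12
i=13 t=13 v=8: → [12,14); WM=12

[2,4)=9 [4,6)=7 [6,8)=8 [8,10)=3 [10,12)=1 [12,14)=9 [14,16)=7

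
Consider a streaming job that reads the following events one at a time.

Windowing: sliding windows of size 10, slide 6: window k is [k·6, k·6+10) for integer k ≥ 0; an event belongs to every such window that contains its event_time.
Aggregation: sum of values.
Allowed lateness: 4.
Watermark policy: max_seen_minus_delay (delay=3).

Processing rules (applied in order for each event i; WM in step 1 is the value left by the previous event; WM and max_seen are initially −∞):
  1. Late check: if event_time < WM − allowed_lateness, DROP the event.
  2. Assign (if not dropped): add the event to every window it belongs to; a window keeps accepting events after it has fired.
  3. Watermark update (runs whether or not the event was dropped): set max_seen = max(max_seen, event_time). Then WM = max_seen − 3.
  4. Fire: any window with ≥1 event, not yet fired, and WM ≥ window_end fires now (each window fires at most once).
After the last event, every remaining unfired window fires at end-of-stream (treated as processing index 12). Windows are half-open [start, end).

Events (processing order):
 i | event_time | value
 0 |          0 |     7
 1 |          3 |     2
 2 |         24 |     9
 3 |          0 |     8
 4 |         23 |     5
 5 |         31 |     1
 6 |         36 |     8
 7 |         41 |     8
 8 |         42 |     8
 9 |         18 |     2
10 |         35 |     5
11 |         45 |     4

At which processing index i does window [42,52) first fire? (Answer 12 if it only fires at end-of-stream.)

i=0 t=0 v=7: → [0,10); WM=-3
i=1 t=3 v=2: → [0,10); WM=0
i=2 t=24 v=9: → [24,34),[18,28); WM=21; [0,10) fires=9
i=3 t=0 v=8: DROP (t<21-4); WM=21
i=4 t=23 v=5: → [18,28); WM=21
i=5 t=31 v=1: → [30,40),[24,34); WM=28; [18,28) fires=14
i=6 t=36 v=8: → [36,46),[30,40); WM=33
i=7 t=41 v=8: → [36,46); WM=38; [24,34) fires=10
i=8 t=42 v=8: → [42,52),[36,46); WM=39
i=9 t=18 v=2: DROP (t<39-4); WM=39
i=10 t=35 v=5: → [30,40); WM=39
i=11 t=45 v=4: → [42,52),[36,46); WM=42; [30,40) fires=14

12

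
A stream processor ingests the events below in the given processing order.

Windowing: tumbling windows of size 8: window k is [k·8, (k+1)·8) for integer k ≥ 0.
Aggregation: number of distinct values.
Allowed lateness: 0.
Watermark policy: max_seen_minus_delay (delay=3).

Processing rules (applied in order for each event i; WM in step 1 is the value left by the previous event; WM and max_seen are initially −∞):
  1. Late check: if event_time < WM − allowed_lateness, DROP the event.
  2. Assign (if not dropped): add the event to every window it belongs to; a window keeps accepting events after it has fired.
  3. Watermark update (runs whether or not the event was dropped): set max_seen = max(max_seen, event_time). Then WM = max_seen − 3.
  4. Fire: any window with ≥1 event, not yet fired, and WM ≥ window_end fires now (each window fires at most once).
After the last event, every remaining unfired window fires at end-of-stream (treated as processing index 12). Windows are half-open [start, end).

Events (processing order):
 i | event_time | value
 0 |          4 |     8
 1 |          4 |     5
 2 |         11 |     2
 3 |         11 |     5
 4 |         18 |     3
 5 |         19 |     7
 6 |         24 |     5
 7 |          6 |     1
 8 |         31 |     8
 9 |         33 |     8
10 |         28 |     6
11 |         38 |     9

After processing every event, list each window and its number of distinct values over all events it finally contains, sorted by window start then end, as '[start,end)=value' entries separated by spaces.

i=0 t=4 v=8: → [0,8); WM=1
i=1 t=4 v=5: → [0,8); WM=1
i=2 t=11 v=2: → [8,16); WM=8; [0,8) fires=2
i=3 t=11 v=5: → [8,16); WM=8
i=4 t=18 v=3: → [16,24); WM=15
i=5 t=19 v=7: → [16,24); WM=16; [8,16) fires=2
i=6 t=24 v=5: → [24,32); WM=21
i=7 t=6 v=1: DROP (t<21-0); WM=21
i=8 t=31 v=8: → [24,32); WM=28; [16,24) fires=2
i=9 t=33 v=8: → [32,40); WM=30
i=10 t=28 v=6: DROP (t<30-0); WM=30
i=11 t=38 v=9: → [32,40); WM=35; [24,32) fires=2

[0,8)=2 [8,16)=2 [16,24)=2 [24,32)=2 [32,40)=2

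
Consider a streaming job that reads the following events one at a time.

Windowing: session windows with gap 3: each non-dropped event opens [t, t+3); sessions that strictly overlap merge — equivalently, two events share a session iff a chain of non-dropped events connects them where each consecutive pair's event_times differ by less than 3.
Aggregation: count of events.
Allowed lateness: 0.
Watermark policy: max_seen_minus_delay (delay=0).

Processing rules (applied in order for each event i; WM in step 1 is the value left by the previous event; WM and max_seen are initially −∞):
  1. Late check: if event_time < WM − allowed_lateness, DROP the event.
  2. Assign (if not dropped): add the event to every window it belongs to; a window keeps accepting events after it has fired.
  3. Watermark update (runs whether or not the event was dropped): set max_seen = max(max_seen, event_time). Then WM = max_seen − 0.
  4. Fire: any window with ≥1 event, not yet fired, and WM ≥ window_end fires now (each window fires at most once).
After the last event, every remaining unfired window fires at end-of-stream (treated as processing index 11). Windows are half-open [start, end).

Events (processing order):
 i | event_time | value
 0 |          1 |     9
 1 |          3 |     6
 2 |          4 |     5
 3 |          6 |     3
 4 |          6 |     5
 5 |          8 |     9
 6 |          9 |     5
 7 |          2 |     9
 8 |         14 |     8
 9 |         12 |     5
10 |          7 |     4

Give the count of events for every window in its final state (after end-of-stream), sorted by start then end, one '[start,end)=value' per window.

i=0 t=1 v=9: → [1,4); WM=1
i=1 t=3 v=6: → [1,6); WM=3
i=2 t=4 v=5: → [1,7); WM=4
i=3 t=6 v=3: → [1,9); WM=6
i=4 t=6 v=5: → [1,9); WM=6
i=5 t=8 v=9: → [1,11); WM=8
i=6 t=9 v=5: → [1,12); WM=9
i=7 t=2 v=9: DROP (t<9-0); WM=9
i=8 t=14 v=8: → [14,17); WM=14
i=9 t=12 v=5: DROP (t<14-0); WM=14
i=10 t=7 v=4: DROP (t<14-0); WM=14

[1,12)=7 [14,17)=1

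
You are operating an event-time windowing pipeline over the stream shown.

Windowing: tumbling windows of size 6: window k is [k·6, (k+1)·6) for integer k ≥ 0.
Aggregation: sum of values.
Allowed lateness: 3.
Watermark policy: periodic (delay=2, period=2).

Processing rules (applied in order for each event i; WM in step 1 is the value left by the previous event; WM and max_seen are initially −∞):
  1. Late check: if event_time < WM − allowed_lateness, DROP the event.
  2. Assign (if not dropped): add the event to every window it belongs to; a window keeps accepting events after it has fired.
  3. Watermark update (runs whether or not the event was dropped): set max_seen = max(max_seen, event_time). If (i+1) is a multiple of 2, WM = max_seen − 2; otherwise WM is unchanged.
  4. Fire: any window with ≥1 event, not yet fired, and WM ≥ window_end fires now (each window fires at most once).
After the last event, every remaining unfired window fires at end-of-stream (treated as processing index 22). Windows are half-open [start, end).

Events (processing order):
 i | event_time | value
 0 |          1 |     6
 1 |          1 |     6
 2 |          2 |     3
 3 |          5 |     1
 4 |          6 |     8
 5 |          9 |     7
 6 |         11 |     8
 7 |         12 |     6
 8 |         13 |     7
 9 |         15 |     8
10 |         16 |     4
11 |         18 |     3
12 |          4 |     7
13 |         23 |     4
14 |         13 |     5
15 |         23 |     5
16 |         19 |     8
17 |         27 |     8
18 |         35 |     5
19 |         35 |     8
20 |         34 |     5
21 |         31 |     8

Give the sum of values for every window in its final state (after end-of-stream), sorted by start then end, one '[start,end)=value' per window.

i=0 t=1 v=6: → [0,6); WM=−∞
i=1 t=1 v=6: → [0,6); WM=-1
i=2 t=2 v=3: → [0,6); WM=-1
i=3 t=5 v=1: → [0,6); WM=3
i=4 t=6 v=8: → [6,12); WM=3
i=5 t=9 v=7: → [6,12); WM=7; [0,6) fires=16
i=6 t=11 v=8: → [6,12); WM=7
i=7 t=12 v=6: → [12,18); WM=10
i=8 t=13 v=7: → [12,18); WM=10
i=9 t=15 v=8: → [12,18); WM=13; [6,12) fires=23
i=10 t=16 v=4: → [12,18); WM=13
i=11 t=18 v=3: → [18,24); WM=16
i=12 t=4 v=7: DROP (t<16-3); WM=16
i=13 t=23 v=4: → [18,24); WM=21; [12,18) fires=25
i=14 t=13 v=5: DROP (t<21-3); WM=21
i=15 t=23 v=5: → [18,24); WM=21
i=16 t=19 v=8: → [18,24); WM=21
i=17 t=27 v=8: → [24,30); WM=25; [18,24) fires=20
i=18 t=35 v=5: → [30,36); WM=25
i=19 t=35 v=8: → [30,36); WM=33; [24,30) fires=8
i=20 t=34 v=5: → [30,36); WM=33
i=21 t=31 v=8: → [30,36); WM=33

[0,6)=16 [6,12)=23 [12,18)=25 [18,24)=20 [24,30)=8 [30,36)=26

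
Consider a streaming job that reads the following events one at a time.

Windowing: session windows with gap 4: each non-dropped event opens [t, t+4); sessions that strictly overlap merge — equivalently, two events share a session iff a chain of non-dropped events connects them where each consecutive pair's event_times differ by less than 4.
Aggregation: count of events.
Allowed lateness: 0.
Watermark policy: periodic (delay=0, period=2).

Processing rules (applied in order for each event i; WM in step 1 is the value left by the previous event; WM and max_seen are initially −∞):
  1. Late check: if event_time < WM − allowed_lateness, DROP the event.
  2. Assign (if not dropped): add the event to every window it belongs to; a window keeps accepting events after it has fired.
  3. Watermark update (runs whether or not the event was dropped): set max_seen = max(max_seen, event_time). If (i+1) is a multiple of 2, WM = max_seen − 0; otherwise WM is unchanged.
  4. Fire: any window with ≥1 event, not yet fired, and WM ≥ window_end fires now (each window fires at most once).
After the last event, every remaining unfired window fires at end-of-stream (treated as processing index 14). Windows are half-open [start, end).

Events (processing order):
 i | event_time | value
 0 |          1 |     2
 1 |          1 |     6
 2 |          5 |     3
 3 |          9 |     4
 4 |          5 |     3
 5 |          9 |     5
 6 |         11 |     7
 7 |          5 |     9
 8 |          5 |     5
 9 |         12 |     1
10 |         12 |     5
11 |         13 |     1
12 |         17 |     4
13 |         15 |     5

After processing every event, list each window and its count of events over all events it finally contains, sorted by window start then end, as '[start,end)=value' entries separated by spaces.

[1,5)=2 [5,9)=1 [9,21)=8

i=0 t=1 v=2: → [1,5); WM=−∞
i=1 t=1 v=6: → [1,5); WM=1
i=2 t=5 v=3: → [5,9); WM=1
i=3 t=9 v=4: → [9,13); WM=9
i=4 t=5 v=3: DROP (t<9-0); WM=9
i=5 t=9 v=5: → [9,13); WM=9
i=6 t=11 v=7: → [9,15); WM=9
i=7 t=5 v=9: DROP (t<9-0); WM=11
i=8 t=5 v=5: DROP (t<11-0); WM=11
i=9 t=12 v=1: → [9,16); WM=12
i=10 t=12 v=5: → [9,16); WM=12
i=11 t=13 v=1: → [9,17); WM=13
i=12 t=17 v=4: → [17,21); WM=13
i=13 t=15 v=5: → [9,21); WM=17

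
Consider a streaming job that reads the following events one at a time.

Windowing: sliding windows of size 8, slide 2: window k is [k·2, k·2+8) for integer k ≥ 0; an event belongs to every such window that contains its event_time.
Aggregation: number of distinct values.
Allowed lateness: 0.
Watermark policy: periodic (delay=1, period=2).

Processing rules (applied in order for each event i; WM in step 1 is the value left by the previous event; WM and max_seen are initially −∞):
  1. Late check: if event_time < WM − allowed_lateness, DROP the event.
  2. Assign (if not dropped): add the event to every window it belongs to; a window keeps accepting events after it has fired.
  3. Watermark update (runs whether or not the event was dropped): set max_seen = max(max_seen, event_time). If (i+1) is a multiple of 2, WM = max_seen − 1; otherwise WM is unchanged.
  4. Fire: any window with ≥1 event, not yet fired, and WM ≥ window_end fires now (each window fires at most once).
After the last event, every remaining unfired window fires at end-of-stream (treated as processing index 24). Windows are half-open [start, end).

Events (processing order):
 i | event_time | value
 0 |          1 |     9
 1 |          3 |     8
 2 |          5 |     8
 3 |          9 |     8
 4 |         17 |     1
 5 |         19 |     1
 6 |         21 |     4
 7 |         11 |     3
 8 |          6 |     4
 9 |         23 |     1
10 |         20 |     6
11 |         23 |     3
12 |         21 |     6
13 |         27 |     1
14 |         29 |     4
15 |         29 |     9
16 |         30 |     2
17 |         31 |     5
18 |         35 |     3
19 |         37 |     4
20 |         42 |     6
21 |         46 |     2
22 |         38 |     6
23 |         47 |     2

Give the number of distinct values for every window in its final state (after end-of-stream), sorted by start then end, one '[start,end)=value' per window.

[0,8)=2 [2,10)=1 [4,12)=1 [6,14)=1 [8,16)=1 [10,18)=1 [12,20)=1 [14,22)=2 [16,24)=3 [18,26)=3 [20,28)=3 [22,30)=4 [24,32)=5 [26,34)=5 [28,36)=5 [30,38)=4 [32,40)=2 [34,42)=2 [36,44)=2 [38,46)=1 [40,48)=2 [42,50)=2 [44,52)=1 [46,54)=1

i=0 t=1 v=9: → [0,8); WM=−∞
i=1 t=3 v=8: → [2,10),[0,8); WM=2
i=2 t=5 v=8: → [4,12),[2,10),[0,8); WM=2
i=3 t=9 v=8: → [8,16),[6,14),[4,12),[2,10); WM=8; [0,8) fires=2
i=4 t=17 v=1: → [16,24),[14,22),[12,20),[10,18); WM=8
i=5 t=19 v=1: → [18,26),[16,24),[14,22),[12,20); WM=18; [2,10) fires=1 [4,12) fires=1 [6,14) fires=1 [8,16) fires=1 [10,18) fires=1
i=6 t=21 v=4: → [20,28),[18,26),[16,24),[14,22); WM=18
i=7 t=11 v=3: DROP (t<18-0); WM=20; [12,20) fires=1
i=8 t=6 v=4: DROP (t<20-0); WM=20
i=9 t=23 v=1: → [22,30),[20,28),[18,26),[16,24); WM=22; [14,22) fires=2
i=10 t=20 v=6: DROP (t<22-0); WM=22
i=11 t=23 v=3: → [22,30),[20,28),[18,26),[16,24); WM=22
i=12 t=21 v=6: DROP (t<22-0); WM=22
i=13 t=27 v=1: → [26,34),[24,32),[22,30),[20,28); WM=26; [16,24) fires=3 [18,26) fires=3
i=14 t=29 v=4: → [28,36),[26,34),[24,32),[22,30); WM=26
i=15 t=29 v=9: → [28,36),[26,34),[24,32),[22,30); WM=28; [20,28) fires=3
i=16 t=30 v=2: → [30,38),[28,36),[26,34),[24,32); WM=28
i=17 t=31 v=5: → [30,38),[28,36),[26,34),[24,32); WM=30; [22,30) fires=4
i=18 t=35 v=3: → [34,42),[32,40),[30,38),[28,36); WM=30
i=19 t=37 v=4: → [36,44),[34,42),[32,40),[30,38); WM=36; [24,32) fires=5 [26,34) fires=5 [28,36) fires=5
i=20 t=42 v=6: → [42,50),[40,48),[38,46),[36,44); WM=36
i=21 t=46 v=2: → [46,54),[44,52),[42,50),[40,48); WM=45; [30,38) fires=4 [32,40) fires=2 [34,42) fires=2 [36,44) fires=2
i=22 t=38 v=6: DROP (t<45-0); WM=45
i=23 t=47 v=2: → [46,54),[44,52),[42,50),[40,48); WM=46; [38,46) fires=1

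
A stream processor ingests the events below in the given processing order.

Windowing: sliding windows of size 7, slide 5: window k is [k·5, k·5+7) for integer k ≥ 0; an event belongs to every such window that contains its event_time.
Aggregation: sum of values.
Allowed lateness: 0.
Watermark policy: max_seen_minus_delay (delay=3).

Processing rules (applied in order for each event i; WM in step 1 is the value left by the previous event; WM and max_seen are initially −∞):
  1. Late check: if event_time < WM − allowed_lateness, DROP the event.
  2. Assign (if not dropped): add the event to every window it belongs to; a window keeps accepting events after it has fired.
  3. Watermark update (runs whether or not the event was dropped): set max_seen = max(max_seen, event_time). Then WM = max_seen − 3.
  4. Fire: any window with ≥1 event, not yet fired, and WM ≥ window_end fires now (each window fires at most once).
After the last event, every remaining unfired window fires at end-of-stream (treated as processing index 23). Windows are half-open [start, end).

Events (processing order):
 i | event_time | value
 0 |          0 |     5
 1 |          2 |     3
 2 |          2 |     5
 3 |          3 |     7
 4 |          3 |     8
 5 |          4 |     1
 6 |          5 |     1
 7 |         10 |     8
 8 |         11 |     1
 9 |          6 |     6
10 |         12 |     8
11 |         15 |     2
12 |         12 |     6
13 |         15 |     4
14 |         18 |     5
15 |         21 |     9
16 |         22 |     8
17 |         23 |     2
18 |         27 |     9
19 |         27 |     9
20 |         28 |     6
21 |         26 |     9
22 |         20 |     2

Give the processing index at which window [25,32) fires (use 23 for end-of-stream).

i=0 t=0 v=5: → [0,7); WM=-3
i=1 t=2 v=3: → [0,7); WM=-1
i=2 t=2 v=5: → [0,7); WM=-1
i=3 t=3 v=7: → [0,7); WM=0
i=4 t=3 v=8: → [0,7); WM=0
i=5 t=4 v=1: → [0,7); WM=1
i=6 t=5 v=1: → [5,12),[0,7); WM=2
i=7 t=10 v=8: → [10,17),[5,12); WM=7; [0,7) fires=30
i=8 t=11 v=1: → [10,17),[5,12); WM=8
i=9 t=6 v=6: DROP (t<8-0); WM=8
i=10 t=12 v=8: → [10,17); WM=9
i=11 t=15 v=2: → [15,22),[10,17); WM=12; [5,12) fires=10
i=12 t=12 v=6: → [10,17); WM=12
i=13 t=15 v=4: → [15,22),[10,17); WM=12
i=14 t=18 v=5: → [15,22); WM=15
i=15 t=21 v=9: → [20,27),[15,22); WM=18; [10,17) fires=29
i=16 t=22 v=8: → [20,27); WM=19
i=17 t=23 v=2: → [20,27); WM=20
i=18 t=27 v=9: → [25,32); WM=24; [15,22) fires=20
i=19 t=27 v=9: → [25,32); WM=24
i=20 t=28 v=6: → [25,32); WM=25
i=21 t=26 v=9: → [25,32),[20,27); WM=25
i=22 t=20 v=2: DROP (t<25-0); WM=25

23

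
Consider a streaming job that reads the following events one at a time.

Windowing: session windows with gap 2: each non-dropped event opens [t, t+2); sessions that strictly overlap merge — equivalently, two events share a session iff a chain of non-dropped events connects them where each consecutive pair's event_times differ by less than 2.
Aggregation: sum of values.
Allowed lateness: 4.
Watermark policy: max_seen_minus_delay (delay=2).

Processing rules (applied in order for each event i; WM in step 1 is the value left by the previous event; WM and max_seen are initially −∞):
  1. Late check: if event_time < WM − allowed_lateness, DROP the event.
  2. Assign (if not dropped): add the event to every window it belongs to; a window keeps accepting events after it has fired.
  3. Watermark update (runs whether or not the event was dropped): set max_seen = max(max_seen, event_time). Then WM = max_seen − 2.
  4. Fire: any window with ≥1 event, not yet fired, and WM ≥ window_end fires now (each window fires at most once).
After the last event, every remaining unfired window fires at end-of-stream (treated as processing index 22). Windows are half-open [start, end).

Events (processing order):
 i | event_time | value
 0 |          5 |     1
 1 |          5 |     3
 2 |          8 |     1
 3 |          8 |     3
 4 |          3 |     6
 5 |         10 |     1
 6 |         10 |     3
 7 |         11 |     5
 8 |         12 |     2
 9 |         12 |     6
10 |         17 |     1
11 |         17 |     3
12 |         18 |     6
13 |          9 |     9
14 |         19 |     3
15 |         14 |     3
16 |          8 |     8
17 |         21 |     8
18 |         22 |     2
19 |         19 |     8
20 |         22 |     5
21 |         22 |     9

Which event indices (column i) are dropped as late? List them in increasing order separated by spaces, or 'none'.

i=0 t=5 v=1: → [5,7); WM=3
i=1 t=5 v=3: → [5,7); WM=3
i=2 t=8 v=1: → [8,10); WM=6
i=3 t=8 v=3: → [8,10); WM=6
i=4 t=3 v=6: → [3,5); WM=6
i=5 t=10 v=1: → [10,12); WM=8
i=6 t=10 v=3: → [10,12); WM=8
i=7 t=11 v=5: → [10,13); WM=9
i=8 t=12 v=2: → [10,14); WM=10
i=9 t=12 v=6: → [10,14); WM=10
i=10 t=17 v=1: → [17,19); WM=15
i=11 t=17 v=3: → [17,19); WM=15
i=12 t=18 v=6: → [17,20); WM=16
i=13 t=9 v=9: DROP (t<16-4); WM=16
i=14 t=19 v=3: → [17,21); WM=17
i=15 t=14 v=3: → [14,16); WM=17
i=16 t=8 v=8: DROP (t<17-4); WM=17
i=17 t=21 v=8: → [21,23); WM=19
i=18 t=22 v=2: → [21,24); WM=20
i=19 t=19 v=8: → [17,21); WM=20
i=20 t=22 v=5: → [21,24); WM=20
i=21 t=22 v=9: → [21,24); WM=20

13 16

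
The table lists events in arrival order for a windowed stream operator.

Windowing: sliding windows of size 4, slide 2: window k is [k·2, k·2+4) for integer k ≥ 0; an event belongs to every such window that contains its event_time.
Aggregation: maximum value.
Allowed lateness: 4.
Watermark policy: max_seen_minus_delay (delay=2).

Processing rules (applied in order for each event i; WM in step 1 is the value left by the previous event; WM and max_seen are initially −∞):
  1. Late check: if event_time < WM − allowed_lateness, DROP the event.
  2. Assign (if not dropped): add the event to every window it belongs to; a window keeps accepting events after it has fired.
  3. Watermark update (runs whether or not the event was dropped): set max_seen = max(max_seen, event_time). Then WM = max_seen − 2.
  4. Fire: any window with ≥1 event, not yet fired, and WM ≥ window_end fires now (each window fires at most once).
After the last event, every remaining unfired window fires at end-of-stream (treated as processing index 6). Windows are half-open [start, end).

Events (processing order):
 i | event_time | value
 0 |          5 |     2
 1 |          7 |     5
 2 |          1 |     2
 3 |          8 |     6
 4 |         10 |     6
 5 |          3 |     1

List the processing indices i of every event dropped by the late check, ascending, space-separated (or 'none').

i=0 t=5 v=2: → [4,8),[2,6); WM=3
i=1 t=7 v=5: → [6,10),[4,8); WM=5
i=2 t=1 v=2: → [0,4); WM=5; [0,4) fires=2
i=3 t=8 v=6: → [8,12),[6,10); WM=6; [2,6) fires=2
i=4 t=10 v=6: → [10,14),[8,12); WM=8; [4,8) fires=5
i=5 t=3 v=1: DROP (t<8-4); WM=8

5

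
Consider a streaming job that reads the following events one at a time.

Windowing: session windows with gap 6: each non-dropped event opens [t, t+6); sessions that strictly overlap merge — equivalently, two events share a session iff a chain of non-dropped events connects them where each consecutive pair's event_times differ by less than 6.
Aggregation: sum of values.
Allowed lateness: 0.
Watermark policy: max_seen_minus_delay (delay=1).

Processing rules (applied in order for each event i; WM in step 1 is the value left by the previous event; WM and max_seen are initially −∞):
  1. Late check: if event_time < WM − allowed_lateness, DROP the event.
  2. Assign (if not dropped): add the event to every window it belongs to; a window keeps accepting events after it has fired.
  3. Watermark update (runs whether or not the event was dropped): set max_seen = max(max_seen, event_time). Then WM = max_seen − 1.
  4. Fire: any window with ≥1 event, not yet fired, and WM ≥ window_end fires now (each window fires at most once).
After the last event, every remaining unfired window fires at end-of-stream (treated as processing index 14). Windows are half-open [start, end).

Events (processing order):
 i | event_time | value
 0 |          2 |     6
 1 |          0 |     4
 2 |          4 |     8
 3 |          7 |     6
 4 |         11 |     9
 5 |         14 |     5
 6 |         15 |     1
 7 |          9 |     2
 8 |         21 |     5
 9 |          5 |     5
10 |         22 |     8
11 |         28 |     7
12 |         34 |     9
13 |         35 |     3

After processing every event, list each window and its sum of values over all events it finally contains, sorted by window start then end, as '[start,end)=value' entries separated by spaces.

i=0 t=2 v=6: → [2,8); WM=1
i=1 t=0 v=4: DROP (t<1-0); WM=1
i=2 t=4 v=8: → [2,10); WM=3
i=3 t=7 v=6: → [2,13); WM=6
i=4 t=11 v=9: → [2,17); WM=10
i=5 t=14 v=5: → [2,20); WM=13
i=6 t=15 v=1: → [2,21); WM=14
i=7 t=9 v=2: DROP (t<14-0); WM=14
i=8 t=21 v=5: → [21,27); WM=20
i=9 t=5 v=5: DROP (t<20-0); WM=20
i=10 t=22 v=8: → [21,28); WM=21
i=11 t=28 v=7: → [28,34); WM=27
i=12 t=34 v=9: → [34,40); WM=33
i=13 t=35 v=3: → [34,41); WM=34

[2,21)=35 [21,28)=13 [28,34)=7 [34,41)=12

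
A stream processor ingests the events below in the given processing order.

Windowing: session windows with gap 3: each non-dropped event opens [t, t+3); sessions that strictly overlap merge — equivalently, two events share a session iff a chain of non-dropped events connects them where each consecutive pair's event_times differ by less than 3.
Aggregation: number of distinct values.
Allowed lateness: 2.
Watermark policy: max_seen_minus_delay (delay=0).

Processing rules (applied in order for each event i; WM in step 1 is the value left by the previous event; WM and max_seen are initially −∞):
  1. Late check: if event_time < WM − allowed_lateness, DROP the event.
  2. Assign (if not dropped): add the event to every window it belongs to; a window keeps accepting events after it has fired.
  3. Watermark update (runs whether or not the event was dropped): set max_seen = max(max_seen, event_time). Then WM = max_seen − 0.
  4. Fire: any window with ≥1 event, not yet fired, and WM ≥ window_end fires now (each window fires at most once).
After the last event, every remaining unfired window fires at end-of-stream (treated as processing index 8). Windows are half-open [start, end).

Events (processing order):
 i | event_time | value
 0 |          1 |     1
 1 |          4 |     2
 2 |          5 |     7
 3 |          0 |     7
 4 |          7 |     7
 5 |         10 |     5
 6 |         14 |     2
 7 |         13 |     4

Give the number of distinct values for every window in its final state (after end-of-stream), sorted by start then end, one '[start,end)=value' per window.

i=0 t=1 v=1: → [1,4); WM=1
i=1 t=4 v=2: → [4,7); WM=4
i=2 t=5 v=7: → [4,8); WM=5
i=3 t=0 v=7: DROP (t<5-2); WM=5
i=4 t=7 v=7: → [4,10); WM=7
i=5 t=10 v=5: → [10,13); WM=10
i=6 t=14 v=2: → [14,17); WM=14
i=7 t=13 v=4: → [13,17); WM=14

[1,4)=1 [4,10)=2 [10,13)=1 [13,17)=2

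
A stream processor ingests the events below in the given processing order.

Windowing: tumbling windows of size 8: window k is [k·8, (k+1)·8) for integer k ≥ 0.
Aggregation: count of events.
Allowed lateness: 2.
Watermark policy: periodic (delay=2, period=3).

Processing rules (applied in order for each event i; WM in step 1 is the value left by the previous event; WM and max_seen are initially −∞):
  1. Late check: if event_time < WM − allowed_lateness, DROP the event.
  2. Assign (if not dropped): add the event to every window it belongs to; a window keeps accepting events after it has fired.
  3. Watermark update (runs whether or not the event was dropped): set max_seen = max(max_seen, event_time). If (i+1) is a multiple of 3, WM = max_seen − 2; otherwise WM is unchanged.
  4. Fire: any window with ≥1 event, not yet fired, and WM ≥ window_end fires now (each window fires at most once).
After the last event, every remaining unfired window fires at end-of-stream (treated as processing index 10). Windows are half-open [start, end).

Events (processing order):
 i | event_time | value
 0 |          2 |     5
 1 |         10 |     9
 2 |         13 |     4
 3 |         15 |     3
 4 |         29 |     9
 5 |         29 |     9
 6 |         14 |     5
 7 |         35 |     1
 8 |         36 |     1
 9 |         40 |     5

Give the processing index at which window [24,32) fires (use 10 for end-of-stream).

i=0 t=2 v=5: → [0,8); WM=−∞
i=1 t=10 v=9: → [8,16); WM=−∞
i=2 t=13 v=4: → [8,16); WM=11; [0,8) fires=1
i=3 t=15 v=3: → [8,16); WM=11
i=4 t=29 v=9: → [24,32); WM=11
i=5 t=29 v=9: → [24,32); WM=27; [8,16) fires=3
i=6 t=14 v=5: DROP (t<27-2); WM=27
i=7 t=35 v=1: → [32,40); WM=27
i=8 t=36 v=1: → [32,40); WM=34; [24,32) fires=2
i=9 t=40 v=5: → [40,48); WM=34

8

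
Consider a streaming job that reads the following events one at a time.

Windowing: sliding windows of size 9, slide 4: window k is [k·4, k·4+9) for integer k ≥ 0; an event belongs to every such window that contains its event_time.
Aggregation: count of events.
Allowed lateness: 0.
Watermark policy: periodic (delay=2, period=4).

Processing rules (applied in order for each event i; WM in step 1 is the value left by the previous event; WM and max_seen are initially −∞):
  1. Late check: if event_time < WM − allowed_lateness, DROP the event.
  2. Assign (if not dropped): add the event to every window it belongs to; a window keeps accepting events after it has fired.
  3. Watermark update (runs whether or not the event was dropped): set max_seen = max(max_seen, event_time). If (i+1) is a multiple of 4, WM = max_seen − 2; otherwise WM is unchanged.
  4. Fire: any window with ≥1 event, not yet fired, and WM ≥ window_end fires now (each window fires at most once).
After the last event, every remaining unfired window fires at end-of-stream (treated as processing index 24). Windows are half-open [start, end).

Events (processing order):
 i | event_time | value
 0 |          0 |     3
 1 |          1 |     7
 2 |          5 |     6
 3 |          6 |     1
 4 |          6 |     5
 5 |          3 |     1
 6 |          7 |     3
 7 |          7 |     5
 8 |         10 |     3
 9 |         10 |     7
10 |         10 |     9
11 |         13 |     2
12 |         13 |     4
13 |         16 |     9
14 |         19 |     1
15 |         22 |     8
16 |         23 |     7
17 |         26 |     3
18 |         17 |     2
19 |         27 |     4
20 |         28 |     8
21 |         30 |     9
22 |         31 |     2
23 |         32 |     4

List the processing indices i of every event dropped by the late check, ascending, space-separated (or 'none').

5 18

i=0 t=0 v=3: → [0,9); WM=−∞
i=1 t=1 v=7: → [0,9); WM=−∞
i=2 t=5 v=6: → [4,13),[0,9); WM=−∞
i=3 t=6 v=1: → [4,13),[0,9); WM=4
i=4 t=6 v=5: → [4,13),[0,9); WM=4
i=5 t=3 v=1: DROP (t<4-0); WM=4
i=6 t=7 v=3: → [4,13),[0,9); WM=4
i=7 t=7 v=5: → [4,13),[0,9); WM=5
i=8 t=10 v=3: → [8,17),[4,13); WM=5
i=9 t=10 v=7: → [8,17),[4,13); WM=5
i=10 t=10 v=9: → [8,17),[4,13); WM=5
i=11 t=13 v=2: → [12,21),[8,17); WM=11; [0,9) fires=7
i=12 t=13 v=4: → [12,21),[8,17); WM=11
i=13 t=16 v=9: → [16,25),[12,21),[8,17); WM=11
i=14 t=19 v=1: → [16,25),[12,21); WM=11
i=15 t=22 v=8: → [20,29),[16,25); WM=20; [4,13) fires=8 [8,17) fires=6
i=16 t=23 v=7: → [20,29),[16,25); WM=20
i=17 t=26 v=3: → [24,33),[20,29); WM=20
i=18 t=17 v=2: DROP (t<20-0); WM=20
i=19 t=27 v=4: → [24,33),[20,29); WM=25; [12,21) fires=4 [16,25) fires=4
i=20 t=28 v=8: → [28,37),[24,33),[20,29); WM=25
i=21 t=30 v=9: → [28,37),[24,33); WM=25
i=22 t=31 v=2: → [28,37),[24,33); WM=25
i=23 t=32 v=4: → [32,41),[28,37),[24,33); WM=30; [20,29) fires=5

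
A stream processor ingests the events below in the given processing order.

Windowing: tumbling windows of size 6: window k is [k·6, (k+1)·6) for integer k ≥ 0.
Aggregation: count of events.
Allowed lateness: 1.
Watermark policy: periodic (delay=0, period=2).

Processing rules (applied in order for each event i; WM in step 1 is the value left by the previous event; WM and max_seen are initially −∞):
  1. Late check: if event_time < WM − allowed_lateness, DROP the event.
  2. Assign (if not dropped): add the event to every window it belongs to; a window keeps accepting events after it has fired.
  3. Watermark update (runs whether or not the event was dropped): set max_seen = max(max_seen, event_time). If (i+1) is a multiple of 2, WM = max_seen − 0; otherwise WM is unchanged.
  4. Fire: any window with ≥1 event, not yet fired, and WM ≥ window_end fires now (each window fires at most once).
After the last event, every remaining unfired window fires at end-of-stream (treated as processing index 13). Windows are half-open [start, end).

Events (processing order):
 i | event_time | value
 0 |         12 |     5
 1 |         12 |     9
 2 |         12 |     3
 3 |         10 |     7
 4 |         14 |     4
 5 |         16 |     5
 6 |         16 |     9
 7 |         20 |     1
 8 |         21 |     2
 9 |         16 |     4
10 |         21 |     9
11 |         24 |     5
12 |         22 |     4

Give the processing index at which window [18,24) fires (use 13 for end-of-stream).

i=0 t=12 v=5: → [12,18); WM=−∞
i=1 t=12 v=9: → [12,18); WM=12
i=2 t=12 v=3: → [12,18); WM=12
i=3 t=10 v=7: DROP (t<12-1); WM=12
i=4 t=14 v=4: → [12,18); WM=12
i=5 t=16 v=5: → [12,18); WM=16
i=6 t=16 v=9: → [12,18); WM=16
i=7 t=20 v=1: → [18,24); WM=20; [12,18) fires=6
i=8 t=21 v=2: → [18,24); WM=20
i=9 t=16 v=4: DROP (t<20-1); WM=21
i=10 t=21 v=9: → [18,24); WM=21
i=11 t=24 v=5: → [24,30); WM=24; [18,24) fires=3
i=12 t=22 v=4: DROP (t<24-1); WM=24

11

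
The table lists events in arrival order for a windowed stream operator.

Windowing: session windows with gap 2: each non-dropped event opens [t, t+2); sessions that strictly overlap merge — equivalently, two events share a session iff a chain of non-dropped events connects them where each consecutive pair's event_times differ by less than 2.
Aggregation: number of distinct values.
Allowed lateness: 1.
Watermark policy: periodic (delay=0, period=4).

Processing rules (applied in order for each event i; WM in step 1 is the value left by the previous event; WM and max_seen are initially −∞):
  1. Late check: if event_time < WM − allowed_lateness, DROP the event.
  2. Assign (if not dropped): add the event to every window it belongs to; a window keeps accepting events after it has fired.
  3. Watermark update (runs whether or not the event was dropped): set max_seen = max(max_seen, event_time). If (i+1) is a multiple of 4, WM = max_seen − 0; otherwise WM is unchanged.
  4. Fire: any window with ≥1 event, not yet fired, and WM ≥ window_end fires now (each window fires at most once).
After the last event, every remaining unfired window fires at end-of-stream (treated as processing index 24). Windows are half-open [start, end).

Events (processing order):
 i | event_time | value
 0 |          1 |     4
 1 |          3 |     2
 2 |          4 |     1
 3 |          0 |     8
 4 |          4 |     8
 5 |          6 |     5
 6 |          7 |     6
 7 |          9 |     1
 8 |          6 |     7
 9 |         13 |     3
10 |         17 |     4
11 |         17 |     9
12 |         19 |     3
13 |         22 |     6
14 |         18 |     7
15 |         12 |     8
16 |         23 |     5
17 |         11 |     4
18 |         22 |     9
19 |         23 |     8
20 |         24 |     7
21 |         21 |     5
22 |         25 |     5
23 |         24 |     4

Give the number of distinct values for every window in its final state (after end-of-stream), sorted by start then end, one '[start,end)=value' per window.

i=0 t=1 v=4: → [1,3); WM=−∞
i=1 t=3 v=2: → [3,5); WM=−∞
i=2 t=4 v=1: → [3,6); WM=−∞
i=3 t=0 v=8: → [0,3); WM=4
i=4 t=4 v=8: → [3,6); WM=4
i=5 t=6 v=5: → [6,8); WM=4
i=6 t=7 v=6: → [6,9); WM=4
i=7 t=9 v=1: → [9,11); WM=9
i=8 t=6 v=7: DROP (t<9-1); WM=9
i=9 t=13 v=3: → [13,15); WM=9
i=10 t=17 v=4: → [17,19); WM=9
i=11 t=17 v=9: → [17,19); WM=17
i=12 t=19 v=3: → [19,21); WM=17
i=13 t=22 v=6: → [22,24); WM=17
i=14 t=18 v=7: → [17,21); WM=17
i=15 t=12 v=8: DROP (t<17-1); WM=22
i=16 t=23 v=5: → [22,25); WM=22
i=17 t=11 v=4: DROP (t<22-1); WM=22
i=18 t=22 v=9: → [22,25); WM=22
i=19 t=23 v=8: → [22,25); WM=23
i=20 t=24 v=7: → [22,26); WM=23
i=21 t=21 v=5: DROP (t<23-1); WM=23
i=22 t=25 v=5: → [22,27); WM=23
i=23 t=24 v=4: → [22,27); WM=25

[0,3)=2 [3,6)=3 [6,9)=2 [9,11)=1 [13,15)=1 [17,21)=4 [22,27)=6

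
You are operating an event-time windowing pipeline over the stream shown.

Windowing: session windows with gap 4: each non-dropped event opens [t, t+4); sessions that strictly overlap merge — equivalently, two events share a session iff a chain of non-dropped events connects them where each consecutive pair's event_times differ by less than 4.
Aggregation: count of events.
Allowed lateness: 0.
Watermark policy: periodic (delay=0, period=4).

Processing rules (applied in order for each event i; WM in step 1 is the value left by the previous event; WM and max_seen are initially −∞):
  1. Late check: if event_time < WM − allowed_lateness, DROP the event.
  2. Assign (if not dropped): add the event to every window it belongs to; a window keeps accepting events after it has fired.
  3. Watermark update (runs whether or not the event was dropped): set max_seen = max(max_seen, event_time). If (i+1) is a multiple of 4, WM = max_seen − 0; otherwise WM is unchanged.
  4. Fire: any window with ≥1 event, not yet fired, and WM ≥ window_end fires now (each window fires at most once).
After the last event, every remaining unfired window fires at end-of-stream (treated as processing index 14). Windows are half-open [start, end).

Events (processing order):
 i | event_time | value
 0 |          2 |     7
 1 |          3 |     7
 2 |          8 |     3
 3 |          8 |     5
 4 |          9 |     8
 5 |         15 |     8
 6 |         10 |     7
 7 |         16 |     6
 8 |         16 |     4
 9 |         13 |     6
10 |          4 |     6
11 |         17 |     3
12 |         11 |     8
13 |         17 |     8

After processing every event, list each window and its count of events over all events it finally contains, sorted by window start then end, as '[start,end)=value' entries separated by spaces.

[2,7)=2 [8,14)=4 [15,21)=5

i=0 t=2 v=7: → [2,6); WM=−∞
i=1 t=3 v=7: → [2,7); WM=−∞
i=2 t=8 v=3: → [8,12); WM=−∞
i=3 t=8 v=5: → [8,12); WM=8
i=4 t=9 v=8: → [8,13); WM=8
i=5 t=15 v=8: → [15,19); WM=8
i=6 t=10 v=7: → [8,14); WM=8
i=7 t=16 v=6: → [15,20); WM=16
i=8 t=16 v=4: → [15,20); WM=16
i=9 t=13 v=6: DROP (t<16-0); WM=16
i=10 t=4 v=6: DROP (t<16-0); WM=16
i=11 t=17 v=3: → [15,21); WM=17
i=12 t=11 v=8: DROP (t<17-0); WM=17
i=13 t=17 v=8: → [15,21); WM=17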